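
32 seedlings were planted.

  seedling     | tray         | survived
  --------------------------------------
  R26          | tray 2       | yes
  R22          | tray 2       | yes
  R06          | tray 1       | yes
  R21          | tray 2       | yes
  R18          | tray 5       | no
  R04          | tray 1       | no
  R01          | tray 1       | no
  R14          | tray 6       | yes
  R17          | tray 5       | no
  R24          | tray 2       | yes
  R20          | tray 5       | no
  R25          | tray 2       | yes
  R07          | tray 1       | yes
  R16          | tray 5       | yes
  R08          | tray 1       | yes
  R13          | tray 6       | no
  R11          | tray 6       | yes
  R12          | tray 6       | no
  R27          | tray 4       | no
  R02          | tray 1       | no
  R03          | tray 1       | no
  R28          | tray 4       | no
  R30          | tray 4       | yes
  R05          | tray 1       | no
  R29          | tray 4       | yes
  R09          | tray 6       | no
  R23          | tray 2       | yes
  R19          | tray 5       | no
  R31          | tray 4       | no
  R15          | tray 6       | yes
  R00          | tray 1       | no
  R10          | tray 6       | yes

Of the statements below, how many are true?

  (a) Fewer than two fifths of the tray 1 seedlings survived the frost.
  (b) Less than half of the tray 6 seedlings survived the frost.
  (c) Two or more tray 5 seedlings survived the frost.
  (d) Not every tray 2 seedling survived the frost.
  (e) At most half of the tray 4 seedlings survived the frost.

2

(a) tray 1: |A| = 9, |A ∩ B| = 3; needs |A ∩ B| / |A| < 2/5 — true.
(b) tray 6: |A| = 7, |A ∩ B| = 4; needs |A ∩ B| < |A ∖ B| — false.
(c) tray 5: |A| = 5, |A ∩ B| = 1; needs |A ∩ B| ≥ 2 — false.
(d) tray 2: |A| = 6, |A ∩ B| = 6; needs A ⊄ B (|A ∖ B| ≥ 1) — false.
(e) tray 4: |A| = 5, |A ∩ B| = 2; needs |A ∩ B| ≤ |A ∖ B| — true.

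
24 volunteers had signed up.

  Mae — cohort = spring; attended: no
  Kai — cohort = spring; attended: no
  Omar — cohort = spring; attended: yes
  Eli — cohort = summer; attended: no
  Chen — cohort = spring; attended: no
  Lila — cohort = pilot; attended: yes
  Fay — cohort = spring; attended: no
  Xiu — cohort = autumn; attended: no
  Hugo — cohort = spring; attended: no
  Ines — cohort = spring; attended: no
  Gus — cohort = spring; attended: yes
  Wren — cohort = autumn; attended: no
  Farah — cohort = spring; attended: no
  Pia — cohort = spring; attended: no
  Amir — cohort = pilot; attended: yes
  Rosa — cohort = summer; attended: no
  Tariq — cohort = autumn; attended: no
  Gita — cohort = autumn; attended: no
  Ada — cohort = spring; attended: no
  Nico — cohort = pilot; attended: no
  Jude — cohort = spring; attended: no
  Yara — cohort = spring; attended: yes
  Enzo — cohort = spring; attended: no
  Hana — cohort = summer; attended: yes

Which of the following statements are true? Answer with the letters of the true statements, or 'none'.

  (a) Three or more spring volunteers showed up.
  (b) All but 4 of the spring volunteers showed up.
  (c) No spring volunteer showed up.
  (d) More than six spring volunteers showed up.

(a)

|A| = 14, |A ∩ B| = 3, |A ∖ B| = 11.
(a) |A ∩ B| ≥ 3: holds.
(b) |A ∖ B| = 4: fails.
(c) A ∩ B = ∅ (|A ∩ B| = 0): fails.
(d) |A ∩ B| > 6: fails.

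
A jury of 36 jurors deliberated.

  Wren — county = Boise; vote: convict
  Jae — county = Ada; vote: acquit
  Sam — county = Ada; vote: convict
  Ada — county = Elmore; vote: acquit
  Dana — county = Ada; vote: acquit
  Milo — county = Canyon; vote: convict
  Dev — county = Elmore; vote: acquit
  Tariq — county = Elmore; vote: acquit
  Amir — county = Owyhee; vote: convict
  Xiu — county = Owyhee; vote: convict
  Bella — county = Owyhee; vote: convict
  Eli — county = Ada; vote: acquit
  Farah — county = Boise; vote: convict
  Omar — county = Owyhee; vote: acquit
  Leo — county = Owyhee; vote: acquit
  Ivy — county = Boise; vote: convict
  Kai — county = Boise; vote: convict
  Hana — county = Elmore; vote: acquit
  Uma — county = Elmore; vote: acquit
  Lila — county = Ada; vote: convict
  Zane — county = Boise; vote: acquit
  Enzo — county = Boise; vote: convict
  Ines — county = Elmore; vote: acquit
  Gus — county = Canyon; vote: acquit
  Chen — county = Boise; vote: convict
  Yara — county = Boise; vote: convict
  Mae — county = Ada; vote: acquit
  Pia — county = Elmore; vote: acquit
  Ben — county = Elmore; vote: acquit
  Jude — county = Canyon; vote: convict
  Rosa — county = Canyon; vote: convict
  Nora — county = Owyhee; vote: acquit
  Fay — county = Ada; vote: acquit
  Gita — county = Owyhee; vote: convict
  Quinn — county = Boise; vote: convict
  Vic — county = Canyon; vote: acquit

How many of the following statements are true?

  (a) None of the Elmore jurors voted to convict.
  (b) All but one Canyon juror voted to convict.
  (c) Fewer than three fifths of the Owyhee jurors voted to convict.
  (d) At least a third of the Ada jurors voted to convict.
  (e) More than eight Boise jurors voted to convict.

2

(a) Elmore: |A| = 8, |A ∩ B| = 0; needs A ∩ B = ∅ (|A ∩ B| = 0) — true.
(b) Canyon: |A| = 5, |A ∩ B| = 3; needs |A ∖ B| = 1 — false.
(c) Owyhee: |A| = 7, |A ∩ B| = 4; needs |A ∩ B| / |A| < 3/5 — true.
(d) Ada: |A| = 7, |A ∩ B| = 2; needs |A ∩ B| / |A| ≥ 1/3 — false.
(e) Boise: |A| = 9, |A ∩ B| = 8; needs |A ∩ B| > 8 — false.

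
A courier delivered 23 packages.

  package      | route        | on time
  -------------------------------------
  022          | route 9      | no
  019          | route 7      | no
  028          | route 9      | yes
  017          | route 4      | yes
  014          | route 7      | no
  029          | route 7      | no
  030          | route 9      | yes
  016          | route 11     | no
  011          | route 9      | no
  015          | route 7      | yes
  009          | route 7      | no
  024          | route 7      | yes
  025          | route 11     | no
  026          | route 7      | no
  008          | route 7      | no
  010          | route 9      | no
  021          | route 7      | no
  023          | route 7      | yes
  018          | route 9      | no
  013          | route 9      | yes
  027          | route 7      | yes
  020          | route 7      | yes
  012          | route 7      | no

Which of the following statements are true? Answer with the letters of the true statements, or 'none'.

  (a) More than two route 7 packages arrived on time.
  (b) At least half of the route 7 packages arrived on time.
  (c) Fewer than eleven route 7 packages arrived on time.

|A| = 13, |A ∩ B| = 5, |A ∖ B| = 8.
(a) |A ∩ B| > 2: holds.
(b) |A ∩ B| ≥ |A ∖ B|: fails.
(c) |A ∩ B| < 11: holds.

(a), (c)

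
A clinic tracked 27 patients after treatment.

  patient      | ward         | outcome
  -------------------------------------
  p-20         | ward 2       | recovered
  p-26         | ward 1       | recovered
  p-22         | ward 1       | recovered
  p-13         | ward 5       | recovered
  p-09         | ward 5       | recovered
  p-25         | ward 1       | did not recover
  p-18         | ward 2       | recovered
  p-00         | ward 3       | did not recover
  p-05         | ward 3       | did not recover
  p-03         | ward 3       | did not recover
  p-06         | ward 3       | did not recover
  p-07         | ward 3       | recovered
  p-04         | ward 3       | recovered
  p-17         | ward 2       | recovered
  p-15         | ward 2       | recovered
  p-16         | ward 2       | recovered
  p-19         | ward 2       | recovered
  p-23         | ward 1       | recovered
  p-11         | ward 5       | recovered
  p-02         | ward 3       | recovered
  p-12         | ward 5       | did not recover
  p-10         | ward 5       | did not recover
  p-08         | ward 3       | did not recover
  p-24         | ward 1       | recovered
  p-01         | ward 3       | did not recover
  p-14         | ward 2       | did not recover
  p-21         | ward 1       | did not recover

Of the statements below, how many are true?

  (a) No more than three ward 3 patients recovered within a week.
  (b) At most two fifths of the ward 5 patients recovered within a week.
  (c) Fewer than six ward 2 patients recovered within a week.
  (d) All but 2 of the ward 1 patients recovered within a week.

2

(a) ward 3: |A| = 9, |A ∩ B| = 3; needs |A ∩ B| ≤ 3 — true.
(b) ward 5: |A| = 5, |A ∩ B| = 3; needs |A ∩ B| / |A| ≤ 2/5 — false.
(c) ward 2: |A| = 7, |A ∩ B| = 6; needs |A ∩ B| < 6 — false.
(d) ward 1: |A| = 6, |A ∩ B| = 4; needs |A ∖ B| = 2 — true.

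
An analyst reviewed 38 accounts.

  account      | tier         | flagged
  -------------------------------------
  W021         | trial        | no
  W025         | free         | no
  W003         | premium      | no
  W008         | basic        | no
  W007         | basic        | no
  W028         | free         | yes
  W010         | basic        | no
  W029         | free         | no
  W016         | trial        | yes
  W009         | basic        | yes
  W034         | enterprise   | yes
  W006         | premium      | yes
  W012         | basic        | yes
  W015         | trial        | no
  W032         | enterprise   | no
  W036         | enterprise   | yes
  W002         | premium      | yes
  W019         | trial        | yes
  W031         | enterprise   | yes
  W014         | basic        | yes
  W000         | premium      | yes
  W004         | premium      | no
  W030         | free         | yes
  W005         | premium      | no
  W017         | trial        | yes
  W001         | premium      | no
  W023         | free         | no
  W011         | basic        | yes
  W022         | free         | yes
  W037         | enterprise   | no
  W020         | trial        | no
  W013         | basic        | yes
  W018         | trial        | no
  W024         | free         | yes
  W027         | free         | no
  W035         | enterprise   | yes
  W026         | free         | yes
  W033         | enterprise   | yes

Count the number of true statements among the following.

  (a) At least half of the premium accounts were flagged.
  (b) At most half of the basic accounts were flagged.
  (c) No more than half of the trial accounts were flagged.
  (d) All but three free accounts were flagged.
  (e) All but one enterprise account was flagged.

(a) premium: |A| = 7, |A ∩ B| = 3; needs |A ∩ B| ≥ |A ∖ B| — false.
(b) basic: |A| = 8, |A ∩ B| = 5; needs |A ∩ B| ≤ |A ∖ B| — false.
(c) trial: |A| = 7, |A ∩ B| = 3; needs |A ∩ B| ≤ |A ∖ B| — true.
(d) free: |A| = 9, |A ∩ B| = 5; needs |A ∖ B| = 3 — false.
(e) enterprise: |A| = 7, |A ∩ B| = 5; needs |A ∖ B| = 1 — false.

1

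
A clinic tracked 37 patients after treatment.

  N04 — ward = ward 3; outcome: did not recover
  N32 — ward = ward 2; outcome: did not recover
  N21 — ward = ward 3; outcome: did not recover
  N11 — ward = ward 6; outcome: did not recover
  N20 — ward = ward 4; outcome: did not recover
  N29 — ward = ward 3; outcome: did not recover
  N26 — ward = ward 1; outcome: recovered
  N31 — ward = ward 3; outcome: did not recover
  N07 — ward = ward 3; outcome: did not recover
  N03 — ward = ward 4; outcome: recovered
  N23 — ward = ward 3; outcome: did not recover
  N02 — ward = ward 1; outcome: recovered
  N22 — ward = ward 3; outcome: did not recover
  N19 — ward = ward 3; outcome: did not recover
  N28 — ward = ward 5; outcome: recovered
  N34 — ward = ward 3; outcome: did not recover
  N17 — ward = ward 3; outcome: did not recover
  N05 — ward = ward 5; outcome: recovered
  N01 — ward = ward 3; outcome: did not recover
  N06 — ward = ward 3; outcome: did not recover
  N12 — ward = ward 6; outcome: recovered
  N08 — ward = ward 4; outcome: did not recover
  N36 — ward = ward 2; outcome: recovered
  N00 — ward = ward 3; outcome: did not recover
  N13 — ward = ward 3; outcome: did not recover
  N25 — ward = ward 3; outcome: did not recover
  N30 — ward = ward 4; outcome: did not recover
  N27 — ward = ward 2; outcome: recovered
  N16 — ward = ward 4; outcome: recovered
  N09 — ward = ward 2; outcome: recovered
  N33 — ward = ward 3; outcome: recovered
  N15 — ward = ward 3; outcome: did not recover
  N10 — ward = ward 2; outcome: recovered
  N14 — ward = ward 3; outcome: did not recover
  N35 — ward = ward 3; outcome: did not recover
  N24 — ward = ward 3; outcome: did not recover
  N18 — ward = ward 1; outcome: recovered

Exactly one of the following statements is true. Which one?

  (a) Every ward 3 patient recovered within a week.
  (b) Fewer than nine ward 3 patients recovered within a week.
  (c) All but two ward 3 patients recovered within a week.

|A| = 20, |A ∩ B| = 1, |A ∖ B| = 19.
(a) requires A ⊆ B, i.e. every element of A is in B (|A ∖ B| = 0): false.
(b) requires |A ∩ B| < 9: true.
(c) requires |A ∖ B| = 2: false.

(b)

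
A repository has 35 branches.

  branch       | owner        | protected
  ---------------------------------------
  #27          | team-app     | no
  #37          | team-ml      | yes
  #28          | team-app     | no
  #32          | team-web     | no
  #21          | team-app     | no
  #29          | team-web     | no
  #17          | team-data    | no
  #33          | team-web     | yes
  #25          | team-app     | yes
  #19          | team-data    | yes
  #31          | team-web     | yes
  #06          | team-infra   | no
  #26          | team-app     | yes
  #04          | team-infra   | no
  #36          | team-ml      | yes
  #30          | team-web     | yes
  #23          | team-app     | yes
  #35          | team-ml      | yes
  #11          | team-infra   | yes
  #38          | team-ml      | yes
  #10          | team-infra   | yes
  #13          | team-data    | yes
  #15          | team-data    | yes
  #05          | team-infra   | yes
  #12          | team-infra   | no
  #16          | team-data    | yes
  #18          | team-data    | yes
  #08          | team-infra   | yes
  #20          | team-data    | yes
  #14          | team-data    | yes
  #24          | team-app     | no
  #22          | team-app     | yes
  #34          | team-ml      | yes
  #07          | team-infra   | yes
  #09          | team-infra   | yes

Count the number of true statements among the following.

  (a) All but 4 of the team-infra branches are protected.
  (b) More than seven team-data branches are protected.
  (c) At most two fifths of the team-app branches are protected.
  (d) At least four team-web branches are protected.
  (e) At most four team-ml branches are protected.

0

(a) team-infra: |A| = 9, |A ∩ B| = 6; needs |A ∖ B| = 4 — false.
(b) team-data: |A| = 8, |A ∩ B| = 7; needs |A ∩ B| > 7 — false.
(c) team-app: |A| = 8, |A ∩ B| = 4; needs |A ∩ B| / |A| ≤ 2/5 — false.
(d) team-web: |A| = 5, |A ∩ B| = 3; needs |A ∩ B| ≥ 4 — false.
(e) team-ml: |A| = 5, |A ∩ B| = 5; needs |A ∩ B| ≤ 4 — false.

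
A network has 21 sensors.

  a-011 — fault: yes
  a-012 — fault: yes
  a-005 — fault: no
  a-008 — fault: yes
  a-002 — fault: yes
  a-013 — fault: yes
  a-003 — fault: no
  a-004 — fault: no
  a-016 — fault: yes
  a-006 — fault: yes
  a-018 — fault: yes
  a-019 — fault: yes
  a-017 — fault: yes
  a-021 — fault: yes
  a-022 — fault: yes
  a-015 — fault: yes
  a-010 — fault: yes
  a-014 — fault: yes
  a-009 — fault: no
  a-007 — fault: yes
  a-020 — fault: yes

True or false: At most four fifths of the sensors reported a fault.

False

'At most four fifths of the sensors reported a fault' holds iff |A ∩ B| / |A| ≤ 4/5.
|A| = 21, |A ∩ B| = 17, |A ∖ B| = 4.
|A ∩ B|/|A| = 17/21, so the statement is false.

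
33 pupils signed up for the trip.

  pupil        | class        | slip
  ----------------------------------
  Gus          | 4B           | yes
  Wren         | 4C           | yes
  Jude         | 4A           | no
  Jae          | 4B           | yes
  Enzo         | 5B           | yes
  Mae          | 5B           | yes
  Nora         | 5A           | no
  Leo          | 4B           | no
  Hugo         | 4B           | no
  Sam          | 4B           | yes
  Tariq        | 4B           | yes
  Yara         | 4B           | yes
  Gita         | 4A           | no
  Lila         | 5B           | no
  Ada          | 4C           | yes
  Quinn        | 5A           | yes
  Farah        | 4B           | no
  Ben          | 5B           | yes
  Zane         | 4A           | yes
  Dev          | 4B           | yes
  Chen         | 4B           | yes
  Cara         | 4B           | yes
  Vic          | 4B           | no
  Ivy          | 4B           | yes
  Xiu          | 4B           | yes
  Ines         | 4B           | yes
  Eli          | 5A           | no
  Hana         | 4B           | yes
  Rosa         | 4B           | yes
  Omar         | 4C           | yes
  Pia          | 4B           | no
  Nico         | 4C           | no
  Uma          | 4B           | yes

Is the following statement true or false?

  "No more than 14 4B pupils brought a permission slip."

'No more than 14 4B pupils brought a permission slip' holds iff |A ∩ B| ≤ 14.
|A| = 19, |A ∩ B| = 14, |A ∖ B| = 5.
|A ∩ B| = 14, so the statement is true.

True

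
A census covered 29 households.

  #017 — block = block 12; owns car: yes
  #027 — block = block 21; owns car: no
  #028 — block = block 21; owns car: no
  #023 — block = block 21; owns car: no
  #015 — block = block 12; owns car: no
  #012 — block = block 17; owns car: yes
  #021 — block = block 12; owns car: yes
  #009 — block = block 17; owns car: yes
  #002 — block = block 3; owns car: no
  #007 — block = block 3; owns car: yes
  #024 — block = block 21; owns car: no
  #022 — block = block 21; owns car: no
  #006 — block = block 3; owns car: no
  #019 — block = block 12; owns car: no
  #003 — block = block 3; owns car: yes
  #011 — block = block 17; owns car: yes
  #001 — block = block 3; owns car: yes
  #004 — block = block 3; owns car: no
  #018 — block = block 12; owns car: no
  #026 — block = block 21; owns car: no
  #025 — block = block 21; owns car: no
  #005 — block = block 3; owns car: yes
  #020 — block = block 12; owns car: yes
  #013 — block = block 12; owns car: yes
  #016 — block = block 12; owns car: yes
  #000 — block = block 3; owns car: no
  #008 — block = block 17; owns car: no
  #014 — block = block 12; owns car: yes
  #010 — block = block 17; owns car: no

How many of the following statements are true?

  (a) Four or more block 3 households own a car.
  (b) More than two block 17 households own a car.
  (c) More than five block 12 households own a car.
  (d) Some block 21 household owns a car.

3

(a) block 3: |A| = 8, |A ∩ B| = 4; needs |A ∩ B| ≥ 4 — true.
(b) block 17: |A| = 5, |A ∩ B| = 3; needs |A ∩ B| > 2 — true.
(c) block 12: |A| = 9, |A ∩ B| = 6; needs |A ∩ B| > 5 — true.
(d) block 21: |A| = 7, |A ∩ B| = 0; needs A ∩ B ≠ ∅ (|A ∩ B| ≥ 1) — false.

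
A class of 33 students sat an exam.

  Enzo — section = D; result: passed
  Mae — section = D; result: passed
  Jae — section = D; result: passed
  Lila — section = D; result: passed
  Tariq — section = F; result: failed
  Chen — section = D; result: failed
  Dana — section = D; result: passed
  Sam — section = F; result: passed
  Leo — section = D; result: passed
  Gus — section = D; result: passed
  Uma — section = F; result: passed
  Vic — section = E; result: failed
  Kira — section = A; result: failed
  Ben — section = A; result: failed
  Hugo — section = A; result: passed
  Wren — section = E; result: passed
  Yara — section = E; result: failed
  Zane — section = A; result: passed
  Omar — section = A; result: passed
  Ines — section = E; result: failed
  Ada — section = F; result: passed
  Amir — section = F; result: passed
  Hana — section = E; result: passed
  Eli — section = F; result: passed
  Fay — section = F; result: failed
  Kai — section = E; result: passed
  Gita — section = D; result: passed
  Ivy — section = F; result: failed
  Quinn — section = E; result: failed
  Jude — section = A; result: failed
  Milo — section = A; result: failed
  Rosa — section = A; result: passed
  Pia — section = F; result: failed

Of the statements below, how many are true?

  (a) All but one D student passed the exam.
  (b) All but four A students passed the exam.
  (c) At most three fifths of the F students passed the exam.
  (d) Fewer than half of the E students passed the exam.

4

(a) D: |A| = 9, |A ∩ B| = 8; needs |A ∖ B| = 1 — true.
(b) A: |A| = 8, |A ∩ B| = 4; needs |A ∖ B| = 4 — true.
(c) F: |A| = 9, |A ∩ B| = 5; needs |A ∩ B| / |A| ≤ 3/5 — true.
(d) E: |A| = 7, |A ∩ B| = 3; needs |A ∩ B| < |A ∖ B| — true.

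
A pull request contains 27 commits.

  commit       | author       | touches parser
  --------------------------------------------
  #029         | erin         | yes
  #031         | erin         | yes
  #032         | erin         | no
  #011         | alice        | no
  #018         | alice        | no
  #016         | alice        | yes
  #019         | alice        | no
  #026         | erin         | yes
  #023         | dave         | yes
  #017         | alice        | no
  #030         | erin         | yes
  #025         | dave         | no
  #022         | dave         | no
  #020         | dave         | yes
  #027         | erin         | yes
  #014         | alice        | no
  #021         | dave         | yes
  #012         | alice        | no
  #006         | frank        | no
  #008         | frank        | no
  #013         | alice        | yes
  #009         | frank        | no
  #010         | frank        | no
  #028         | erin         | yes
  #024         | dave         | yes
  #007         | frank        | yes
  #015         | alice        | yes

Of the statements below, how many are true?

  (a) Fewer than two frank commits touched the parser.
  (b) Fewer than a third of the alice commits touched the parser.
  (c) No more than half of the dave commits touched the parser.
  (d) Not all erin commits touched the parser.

(a) frank: |A| = 5, |A ∩ B| = 1; needs |A ∩ B| < 2 — true.
(b) alice: |A| = 9, |A ∩ B| = 3; needs |A ∩ B| / |A| < 1/3 — false.
(c) dave: |A| = 6, |A ∩ B| = 4; needs |A ∩ B| ≤ |A ∖ B| — false.
(d) erin: |A| = 7, |A ∩ B| = 6; needs A ⊄ B (|A ∖ B| ≥ 1) — true.

2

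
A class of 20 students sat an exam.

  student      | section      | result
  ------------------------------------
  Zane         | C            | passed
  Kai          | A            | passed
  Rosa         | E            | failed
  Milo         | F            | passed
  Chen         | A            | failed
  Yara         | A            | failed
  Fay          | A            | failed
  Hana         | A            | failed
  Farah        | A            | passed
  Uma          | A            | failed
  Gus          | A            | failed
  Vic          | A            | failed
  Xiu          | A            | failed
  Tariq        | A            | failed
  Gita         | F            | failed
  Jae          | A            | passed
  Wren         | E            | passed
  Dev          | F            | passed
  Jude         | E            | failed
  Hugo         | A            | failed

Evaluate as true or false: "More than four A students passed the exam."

The determiner here denotes the relation: |A ∩ B| > 4.
A (the restrictor) = {Kai, Chen, Yara, Fay, Hana, Farah, Uma, Gus, Vic, Xiu, Tariq, Jae, Hugo}, |A| = 13.
A ∩ B = {Kai, Farah, Jae}, so |A ∩ B| = 3.
|A ∩ B| = 3, so the statement is false.

False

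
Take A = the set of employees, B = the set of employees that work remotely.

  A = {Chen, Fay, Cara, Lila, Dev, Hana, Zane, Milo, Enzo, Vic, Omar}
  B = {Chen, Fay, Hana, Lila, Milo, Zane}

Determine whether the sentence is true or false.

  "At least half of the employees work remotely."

The determiner here denotes the relation: |A ∩ B| ≥ |A ∖ B|.
A (the restrictor) = {Chen, Fay, Cara, Lila, Dev, Hana, Zane, Milo, Enzo, Vic, Omar}, |A| = 11.
A ∩ B = {Chen, Fay, Lila, Hana, Zane, Milo}, so |A ∩ B| = 6.
A ∖ B = {Cara, Dev, Enzo, Vic, Omar}, so |A ∖ B| = 5.
6 > 5, so the statement is true.

True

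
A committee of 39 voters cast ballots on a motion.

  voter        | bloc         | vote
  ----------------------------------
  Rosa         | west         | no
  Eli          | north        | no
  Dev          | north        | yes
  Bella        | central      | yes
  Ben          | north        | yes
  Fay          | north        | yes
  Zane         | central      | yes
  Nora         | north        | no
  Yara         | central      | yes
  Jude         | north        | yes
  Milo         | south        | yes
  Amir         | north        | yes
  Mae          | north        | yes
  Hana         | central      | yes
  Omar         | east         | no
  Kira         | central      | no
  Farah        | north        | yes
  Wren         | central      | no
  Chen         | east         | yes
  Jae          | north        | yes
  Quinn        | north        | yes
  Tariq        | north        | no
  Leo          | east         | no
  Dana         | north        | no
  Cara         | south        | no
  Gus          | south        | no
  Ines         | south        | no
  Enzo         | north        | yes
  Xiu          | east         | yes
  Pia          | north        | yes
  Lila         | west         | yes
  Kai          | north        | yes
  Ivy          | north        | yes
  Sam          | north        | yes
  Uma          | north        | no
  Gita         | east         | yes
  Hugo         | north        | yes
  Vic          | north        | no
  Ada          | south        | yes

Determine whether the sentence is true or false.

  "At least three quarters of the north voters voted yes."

'At least three quarters of the north voters voted yes' holds iff |A ∩ B| / |A| ≥ 3/4.
|A| = 21, |A ∩ B| = 15, |A ∖ B| = 6.
|A ∩ B|/|A| = 15/21, so the statement is false.

False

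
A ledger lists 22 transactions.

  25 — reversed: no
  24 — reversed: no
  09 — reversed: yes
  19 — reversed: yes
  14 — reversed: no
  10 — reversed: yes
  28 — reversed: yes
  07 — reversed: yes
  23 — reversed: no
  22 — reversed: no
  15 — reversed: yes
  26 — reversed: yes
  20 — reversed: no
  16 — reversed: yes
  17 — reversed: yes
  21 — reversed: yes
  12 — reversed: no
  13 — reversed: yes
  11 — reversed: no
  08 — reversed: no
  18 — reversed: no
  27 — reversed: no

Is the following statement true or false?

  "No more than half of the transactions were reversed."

'No more than half of the transactions were reversed' holds iff |A ∩ B| ≤ |A ∖ B|.
|A| = 22, |A ∩ B| = 11, |A ∖ B| = 11.
11 = 11, so the statement is true.

True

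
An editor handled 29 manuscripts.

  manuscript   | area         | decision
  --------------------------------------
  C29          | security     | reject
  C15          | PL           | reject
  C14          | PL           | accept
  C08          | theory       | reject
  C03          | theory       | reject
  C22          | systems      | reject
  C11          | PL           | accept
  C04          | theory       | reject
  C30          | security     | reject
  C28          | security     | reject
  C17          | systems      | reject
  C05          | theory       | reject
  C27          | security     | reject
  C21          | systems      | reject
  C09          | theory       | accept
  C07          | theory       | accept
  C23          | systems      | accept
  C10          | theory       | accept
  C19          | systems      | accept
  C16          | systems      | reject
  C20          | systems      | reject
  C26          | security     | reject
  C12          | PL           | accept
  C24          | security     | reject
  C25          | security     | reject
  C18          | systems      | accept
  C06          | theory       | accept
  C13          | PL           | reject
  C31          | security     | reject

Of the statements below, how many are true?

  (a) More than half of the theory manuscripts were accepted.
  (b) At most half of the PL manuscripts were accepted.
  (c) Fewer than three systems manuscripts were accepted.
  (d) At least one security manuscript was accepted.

(a) theory: |A| = 8, |A ∩ B| = 4; needs |A ∩ B| > |A ∖ B| — false.
(b) PL: |A| = 5, |A ∩ B| = 3; needs |A ∩ B| ≤ |A ∖ B| — false.
(c) systems: |A| = 8, |A ∩ B| = 3; needs |A ∩ B| < 3 — false.
(d) security: |A| = 8, |A ∩ B| = 0; needs A ∩ B ≠ ∅ (|A ∩ B| ≥ 1) — false.

0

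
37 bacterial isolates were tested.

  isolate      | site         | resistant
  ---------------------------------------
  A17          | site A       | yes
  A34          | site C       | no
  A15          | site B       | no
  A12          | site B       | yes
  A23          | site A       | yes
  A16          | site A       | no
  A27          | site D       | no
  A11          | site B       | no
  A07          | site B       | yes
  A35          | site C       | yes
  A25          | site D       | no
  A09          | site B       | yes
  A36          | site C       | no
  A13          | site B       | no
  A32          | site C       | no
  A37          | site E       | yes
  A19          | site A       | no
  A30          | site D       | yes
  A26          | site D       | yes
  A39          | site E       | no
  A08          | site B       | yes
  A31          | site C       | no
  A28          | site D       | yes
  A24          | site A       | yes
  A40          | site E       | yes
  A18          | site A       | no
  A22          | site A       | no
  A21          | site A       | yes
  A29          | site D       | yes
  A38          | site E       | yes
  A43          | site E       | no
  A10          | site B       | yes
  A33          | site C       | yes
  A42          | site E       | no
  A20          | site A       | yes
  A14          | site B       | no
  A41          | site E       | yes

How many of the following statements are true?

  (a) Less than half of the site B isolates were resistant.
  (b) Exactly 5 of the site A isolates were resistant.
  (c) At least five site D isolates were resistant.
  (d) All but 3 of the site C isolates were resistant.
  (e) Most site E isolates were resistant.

2

(a) site B: |A| = 9, |A ∩ B| = 5; needs |A ∩ B| < |A ∖ B| — false.
(b) site A: |A| = 9, |A ∩ B| = 5; needs |A ∩ B| = 5 — true.
(c) site D: |A| = 6, |A ∩ B| = 4; needs |A ∩ B| ≥ 5 — false.
(d) site C: |A| = 6, |A ∩ B| = 2; needs |A ∖ B| = 3 — false.
(e) site E: |A| = 7, |A ∩ B| = 4; needs |A ∩ B| > |A ∖ B| — true.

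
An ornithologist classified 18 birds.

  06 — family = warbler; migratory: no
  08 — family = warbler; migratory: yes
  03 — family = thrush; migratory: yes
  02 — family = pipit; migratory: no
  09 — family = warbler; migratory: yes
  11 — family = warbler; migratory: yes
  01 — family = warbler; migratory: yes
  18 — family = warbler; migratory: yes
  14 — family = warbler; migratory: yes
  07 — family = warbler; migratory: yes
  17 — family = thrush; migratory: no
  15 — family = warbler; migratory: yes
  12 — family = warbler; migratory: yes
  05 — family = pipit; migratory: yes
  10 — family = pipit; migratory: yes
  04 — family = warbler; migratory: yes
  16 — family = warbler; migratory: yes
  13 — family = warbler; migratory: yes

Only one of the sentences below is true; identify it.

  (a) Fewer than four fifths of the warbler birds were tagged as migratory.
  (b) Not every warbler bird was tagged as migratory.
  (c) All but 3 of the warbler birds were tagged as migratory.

(b)

|A| = 13, |A ∩ B| = 12, |A ∖ B| = 1.
(a) requires |A ∩ B| / |A| < 4/5: false.
(b) requires A ⊄ B (|A ∖ B| ≥ 1): true.
(c) requires |A ∖ B| = 3: false.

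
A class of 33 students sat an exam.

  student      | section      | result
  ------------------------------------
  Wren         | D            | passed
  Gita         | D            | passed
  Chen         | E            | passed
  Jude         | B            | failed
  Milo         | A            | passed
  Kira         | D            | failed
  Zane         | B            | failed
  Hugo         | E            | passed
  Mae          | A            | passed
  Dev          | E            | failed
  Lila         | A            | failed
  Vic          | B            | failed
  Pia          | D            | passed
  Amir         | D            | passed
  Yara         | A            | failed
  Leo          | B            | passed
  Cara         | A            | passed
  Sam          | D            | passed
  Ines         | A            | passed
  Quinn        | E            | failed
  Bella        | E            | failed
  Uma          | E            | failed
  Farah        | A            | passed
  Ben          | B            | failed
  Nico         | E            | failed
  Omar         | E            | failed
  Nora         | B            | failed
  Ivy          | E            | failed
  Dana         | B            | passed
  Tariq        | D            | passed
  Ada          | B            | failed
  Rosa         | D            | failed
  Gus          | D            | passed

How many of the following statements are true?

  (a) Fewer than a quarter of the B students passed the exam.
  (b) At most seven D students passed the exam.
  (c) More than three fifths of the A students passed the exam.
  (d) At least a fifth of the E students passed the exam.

3

(a) B: |A| = 8, |A ∩ B| = 2; needs |A ∩ B| / |A| < 1/4 — false.
(b) D: |A| = 9, |A ∩ B| = 7; needs |A ∩ B| ≤ 7 — true.
(c) A: |A| = 7, |A ∩ B| = 5; needs |A ∩ B| / |A| > 3/5 — true.
(d) E: |A| = 9, |A ∩ B| = 2; needs |A ∩ B| / |A| ≥ 1/5 — true.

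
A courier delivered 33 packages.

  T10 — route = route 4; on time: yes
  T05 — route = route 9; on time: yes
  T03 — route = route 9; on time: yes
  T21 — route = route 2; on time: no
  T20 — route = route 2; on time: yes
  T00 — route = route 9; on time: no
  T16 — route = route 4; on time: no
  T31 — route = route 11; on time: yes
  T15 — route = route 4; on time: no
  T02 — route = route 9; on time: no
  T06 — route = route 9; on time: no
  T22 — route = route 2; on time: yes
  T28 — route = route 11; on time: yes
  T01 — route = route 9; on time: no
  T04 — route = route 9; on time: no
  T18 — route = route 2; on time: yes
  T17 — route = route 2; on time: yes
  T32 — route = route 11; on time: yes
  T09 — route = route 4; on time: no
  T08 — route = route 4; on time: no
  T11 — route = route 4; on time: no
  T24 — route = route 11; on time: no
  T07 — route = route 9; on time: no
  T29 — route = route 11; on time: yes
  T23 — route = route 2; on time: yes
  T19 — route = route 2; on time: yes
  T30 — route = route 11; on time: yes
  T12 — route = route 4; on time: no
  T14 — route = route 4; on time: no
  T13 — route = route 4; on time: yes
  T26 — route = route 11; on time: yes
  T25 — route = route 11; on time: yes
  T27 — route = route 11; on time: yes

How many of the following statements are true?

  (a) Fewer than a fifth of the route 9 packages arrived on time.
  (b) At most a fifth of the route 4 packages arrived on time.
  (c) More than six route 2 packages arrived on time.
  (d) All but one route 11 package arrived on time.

(a) route 9: |A| = 8, |A ∩ B| = 2; needs |A ∩ B| / |A| < 1/5 — false.
(b) route 4: |A| = 9, |A ∩ B| = 2; needs |A ∩ B| / |A| ≤ 1/5 — false.
(c) route 2: |A| = 7, |A ∩ B| = 6; needs |A ∩ B| > 6 — false.
(d) route 11: |A| = 9, |A ∩ B| = 8; needs |A ∖ B| = 1 — true.

1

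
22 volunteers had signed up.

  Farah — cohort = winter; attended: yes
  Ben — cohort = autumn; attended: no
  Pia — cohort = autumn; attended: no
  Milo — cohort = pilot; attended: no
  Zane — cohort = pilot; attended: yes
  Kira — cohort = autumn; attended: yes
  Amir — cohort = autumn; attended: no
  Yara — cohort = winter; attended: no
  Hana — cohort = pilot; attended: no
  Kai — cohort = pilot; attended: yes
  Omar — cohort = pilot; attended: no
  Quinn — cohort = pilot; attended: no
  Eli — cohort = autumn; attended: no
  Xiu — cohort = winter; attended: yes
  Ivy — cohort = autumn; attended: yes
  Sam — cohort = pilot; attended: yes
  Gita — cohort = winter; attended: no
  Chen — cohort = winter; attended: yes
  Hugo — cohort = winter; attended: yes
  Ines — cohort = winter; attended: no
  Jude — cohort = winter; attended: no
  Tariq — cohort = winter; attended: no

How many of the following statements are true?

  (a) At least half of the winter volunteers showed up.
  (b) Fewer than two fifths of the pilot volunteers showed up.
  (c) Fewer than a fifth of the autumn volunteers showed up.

(a) winter: |A| = 9, |A ∩ B| = 4; needs |A ∩ B| ≥ |A ∖ B| — false.
(b) pilot: |A| = 7, |A ∩ B| = 3; needs |A ∩ B| / |A| < 2/5 — false.
(c) autumn: |A| = 6, |A ∩ B| = 2; needs |A ∩ B| / |A| < 1/5 — false.

0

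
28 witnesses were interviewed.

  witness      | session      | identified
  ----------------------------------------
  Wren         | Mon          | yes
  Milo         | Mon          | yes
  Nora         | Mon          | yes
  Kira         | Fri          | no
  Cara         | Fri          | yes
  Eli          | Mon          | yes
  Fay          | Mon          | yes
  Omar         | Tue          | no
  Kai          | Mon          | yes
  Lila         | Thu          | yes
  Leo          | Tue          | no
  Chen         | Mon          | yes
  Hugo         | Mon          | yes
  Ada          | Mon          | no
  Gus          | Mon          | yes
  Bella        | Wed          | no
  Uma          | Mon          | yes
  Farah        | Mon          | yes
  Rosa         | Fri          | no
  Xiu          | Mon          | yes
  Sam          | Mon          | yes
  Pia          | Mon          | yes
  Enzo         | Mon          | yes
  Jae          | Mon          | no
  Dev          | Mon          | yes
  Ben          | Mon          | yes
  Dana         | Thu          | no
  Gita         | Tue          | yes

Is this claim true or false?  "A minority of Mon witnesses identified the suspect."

'A minority of Mon witnesses identified the suspect' holds iff |A ∩ B| < |A ∖ B|.
|A| = 19, |A ∩ B| = 17, |A ∖ B| = 2.
17 > 2, so the statement is false.

False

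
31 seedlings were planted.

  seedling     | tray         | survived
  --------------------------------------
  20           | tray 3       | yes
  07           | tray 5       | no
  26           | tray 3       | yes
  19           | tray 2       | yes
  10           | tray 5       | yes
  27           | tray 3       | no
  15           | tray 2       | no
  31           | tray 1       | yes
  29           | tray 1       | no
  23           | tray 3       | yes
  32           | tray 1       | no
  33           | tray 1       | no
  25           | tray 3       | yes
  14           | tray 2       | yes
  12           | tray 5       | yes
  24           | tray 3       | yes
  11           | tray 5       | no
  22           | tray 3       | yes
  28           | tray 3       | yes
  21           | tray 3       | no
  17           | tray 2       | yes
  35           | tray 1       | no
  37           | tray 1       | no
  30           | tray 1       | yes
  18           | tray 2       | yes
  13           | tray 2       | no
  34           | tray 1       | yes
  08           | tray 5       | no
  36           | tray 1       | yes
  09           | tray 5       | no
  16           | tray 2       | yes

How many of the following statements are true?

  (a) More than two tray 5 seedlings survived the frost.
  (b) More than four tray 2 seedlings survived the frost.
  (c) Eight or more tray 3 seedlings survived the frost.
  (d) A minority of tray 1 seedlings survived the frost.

2

(a) tray 5: |A| = 6, |A ∩ B| = 2; needs |A ∩ B| > 2 — false.
(b) tray 2: |A| = 7, |A ∩ B| = 5; needs |A ∩ B| > 4 — true.
(c) tray 3: |A| = 9, |A ∩ B| = 7; needs |A ∩ B| ≥ 8 — false.
(d) tray 1: |A| = 9, |A ∩ B| = 4; needs |A ∩ B| < |A ∖ B| — true.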